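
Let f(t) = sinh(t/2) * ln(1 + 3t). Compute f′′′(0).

-27/2

Expand each factor separately, then convolve coefficients.
From the series, [t^3] f = -9/4; multiply by 3! = 6 to get -27/2.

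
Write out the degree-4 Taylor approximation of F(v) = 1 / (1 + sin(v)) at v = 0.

2*v^4/3 - 5*v^3/6 + v^2 - v + 1

Expand as Σ (-1)^k u^k with u equal to the inner function's series.
F(0) = 1
F′(0) = -1
F′′(0) = 2
F′′′(0) = -5
F^(4)(0) = 16
The Taylor polynomial is Σ F^(k)(0)/k! · v^k.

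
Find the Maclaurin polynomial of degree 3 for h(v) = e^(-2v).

-4*v^3/3 + 2*v^2 - 2*v + 1

h(0) = 1
h′(0) = -2
h′′(0) = 4
h′′′(0) = -8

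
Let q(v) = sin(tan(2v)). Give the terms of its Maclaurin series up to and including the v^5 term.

Substitute the inner expansion into the outer series and collect powers.
q(0) = 0
q′(0) = 2
q′′(0) = 0
q′′′(0) = 8
q^(4)(0) = 0
q^(5)(0) = -96
The Taylor polynomial is Σ q^(k)(0)/k! · v^k.

-4*v^5/5 + 4*v^3/3 + 2*v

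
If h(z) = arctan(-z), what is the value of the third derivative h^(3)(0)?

2

The coefficient of z^3 in the expansion is 1/3, so h′′′(0) = 3! * (1/3) = 2.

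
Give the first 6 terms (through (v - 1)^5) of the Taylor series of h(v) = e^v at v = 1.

e*(v - 1)^5/120 + e*(v - 1)^4/24 + e*(v - 1)^3/6 + e*(v - 1)^2/2 + e*(v - 1) + e

Differentiate repeatedly and evaluate at the center.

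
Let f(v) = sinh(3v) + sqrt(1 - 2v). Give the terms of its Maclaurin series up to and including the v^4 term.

-5*v^4/8 + 4*v^3 - v^2/2 + 2*v + 1

Combine the two series term by term.
[v^0] = 1;  [v^1] = 2;  [v^2] = -1/2;  [v^3] = 4;  [v^4] = -5/8.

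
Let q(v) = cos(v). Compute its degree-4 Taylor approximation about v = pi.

[(v - pi)^0] = -1;  [(v - pi)^1] = 0;  [(v - pi)^2] = 1/2;  [(v - pi)^3] = 0;  [(v - pi)^4] = -1/24.

-(v - pi)^4/24 + (v - pi)^2/2 - 1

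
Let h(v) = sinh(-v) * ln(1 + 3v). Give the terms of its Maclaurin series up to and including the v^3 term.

9*v^3/2 - 3*v^2

Expand each factor separately, then convolve coefficients.
h(0) = 0
h′(0) = 0
h′′(0) = -6
h′′′(0) = 27
The Taylor polynomial is Σ h^(k)(0)/k! · v^k.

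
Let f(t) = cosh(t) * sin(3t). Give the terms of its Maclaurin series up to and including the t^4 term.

-3*t^3 + 3*t

Take the Cauchy product of the two expansions.
f(0) = 0
f′(0) = 3
f′′(0) = 0
f′′′(0) = -18
f^(4)(0) = 0
The Taylor polynomial is Σ f^(k)(0)/k! · t^k.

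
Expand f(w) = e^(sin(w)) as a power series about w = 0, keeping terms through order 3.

Plug the Maclaurin series of the inner function into that of the outer and collect terms.

w^2/2 + w + 1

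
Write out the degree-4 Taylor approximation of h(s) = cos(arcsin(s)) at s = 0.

Plug the Maclaurin series of the inner function into that of the outer and collect terms.
h(0) = 1
h′(0) = 0
h′′(0) = -1
h′′′(0) = 0
h^(4)(0) = -3

-s^4/8 - s^2/2 + 1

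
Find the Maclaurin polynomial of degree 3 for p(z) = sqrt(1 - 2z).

p(0) = 1
p′(0) = -1
p′′(0) = -1
p′′′(0) = -3

-z^3/2 - z^2/2 - z + 1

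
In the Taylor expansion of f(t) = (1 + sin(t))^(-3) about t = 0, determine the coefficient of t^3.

-19/2

Compose series: expand the inner function first, then feed it into the outer expansion.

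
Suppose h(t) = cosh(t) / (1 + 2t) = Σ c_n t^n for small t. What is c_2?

9/2

Write out both Maclaurin series and multiply, keeping only the needed powers.
h(0) = 1
h′(0) = -2
h′′(0) = 9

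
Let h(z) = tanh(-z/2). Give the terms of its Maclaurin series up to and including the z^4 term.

h(0) = 0
h′(0) = -1/2
h′′(0) = 0
h′′′(0) = 1/4
h^(4)(0) = 0

z^3/24 - z/2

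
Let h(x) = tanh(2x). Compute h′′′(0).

The coefficient of x^3 in the expansion is -8/3, so h′′′(0) = 3! * (-8/3) = -16.

-16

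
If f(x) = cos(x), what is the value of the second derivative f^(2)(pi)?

1

Differentiate repeatedly and evaluate at the center.
The coefficient of (x - pi)^2 in the expansion is 1/2, so f′′(pi) = 2! * (1/2) = 1.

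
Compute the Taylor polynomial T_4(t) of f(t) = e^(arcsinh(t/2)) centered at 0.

Let u equal the inner series; expand the outer function in u and truncate.
f(0) = 1
f′(0) = 1/2
f′′(0) = 1/4
f′′′(0) = 0
f^(4)(0) = -3/16

-t^4/128 + t^2/8 + t/2 + 1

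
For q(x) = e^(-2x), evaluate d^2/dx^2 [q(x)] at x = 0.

Use the known series and substitute for the argument.
The coefficient of x^2 in the expansion is 2, so q′′(0) = 2! * (2) = 4.

4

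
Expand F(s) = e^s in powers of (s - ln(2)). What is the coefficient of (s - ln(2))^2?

Compute the successive derivatives at the expansion point and divide by k!.
[(s - ln(2))^0] = 2;  [(s - ln(2))^1] = 2;  [(s - ln(2))^2] = 1.

1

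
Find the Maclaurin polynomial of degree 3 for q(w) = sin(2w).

q(0) = 0
q′(0) = 2
q′′(0) = 0
q′′′(0) = -8

-4*w^3/3 + 2*w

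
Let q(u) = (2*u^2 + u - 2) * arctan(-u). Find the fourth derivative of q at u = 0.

8

Distribute the polynomial across the series and collect like powers.
The coefficient of u^4 in the expansion is 1/3, so q^(4)(0) = 4! * (1/3) = 8.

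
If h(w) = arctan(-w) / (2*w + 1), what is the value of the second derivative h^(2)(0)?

Expand 1/(denominator) as a geometric series and multiply by the numerator's series.
From the series, [w^2] h = 2; multiply by 2! = 2 to get 4.

4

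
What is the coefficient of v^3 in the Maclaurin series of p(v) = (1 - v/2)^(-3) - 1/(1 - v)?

1/4

Combine the two series term by term.
[v^0] = 0;  [v^1] = 1/2;  [v^2] = 1/2;  [v^3] = 1/4.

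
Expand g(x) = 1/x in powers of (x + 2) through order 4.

-(x + 2)^4/32 - (x + 2)^3/16 - (x + 2)^2/8 - (x + 2)/4 - 1/2

g(-2) = -1/2
g′(-2) = -1/4
g′′(-2) = -1/4
g′′′(-2) = -3/8
g^(4)(-2) = -3/4
Then c_k = g^(k)(-2)/k! gives each Taylor coefficient.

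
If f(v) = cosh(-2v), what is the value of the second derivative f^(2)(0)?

4

From the series, [v^2] f = 2; multiply by 2! = 2 to get 4.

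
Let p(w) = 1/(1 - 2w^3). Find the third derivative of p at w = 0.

12

The coefficient of w^3 in the expansion is 2, so p′′′(0) = 3! * (2) = 12.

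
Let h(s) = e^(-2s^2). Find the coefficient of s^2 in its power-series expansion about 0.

-2

c_2 = h′′(0)/2! = -2.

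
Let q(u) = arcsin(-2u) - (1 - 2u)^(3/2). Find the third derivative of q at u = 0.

-11

Expand each term separately and add.
From the series, [u^3] q = -11/6; multiply by 3! = 6 to get -11.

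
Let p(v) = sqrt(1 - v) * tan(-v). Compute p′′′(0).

Write out both Maclaurin series and multiply, keeping only the needed powers.
The coefficient of v^3 in the expansion is -5/24, so p′′′(0) = 3! * (-5/24) = -5/4.

-5/4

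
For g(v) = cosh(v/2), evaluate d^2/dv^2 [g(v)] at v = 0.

Compute the successive derivatives at the expansion point and divide by k!.
The coefficient of v^2 in the expansion is 1/8, so g′′(0) = 2! * (1/8) = 1/4.

1/4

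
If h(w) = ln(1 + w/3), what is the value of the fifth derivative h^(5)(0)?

8/81

From the series, [w^5] h = 1/1215; multiply by 5! = 120 to get 8/81.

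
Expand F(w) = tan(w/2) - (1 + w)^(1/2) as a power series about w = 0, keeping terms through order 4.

Add the two expansions coefficient-wise.
[w^0] = -1;  [w^1] = 0;  [w^2] = 1/8;  [w^3] = -1/48;  [w^4] = 5/128.

5*w^4/128 - w^3/48 + w^2/8 - 1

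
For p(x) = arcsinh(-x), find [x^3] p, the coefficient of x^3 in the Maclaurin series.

1/6

p(0) = 0
p′(0) = -1
p′′(0) = 0
p′′′(0) = 1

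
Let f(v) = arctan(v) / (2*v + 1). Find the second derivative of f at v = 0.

-4

Use 1/(1 - r) = Σ r^k on the denominator, then take the Cauchy product.
From the series, [v^2] f = -2; multiply by 2! = 2 to get -4.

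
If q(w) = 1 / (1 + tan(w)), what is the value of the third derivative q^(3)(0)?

-8

Expand as Σ (-1)^k u^k with u equal to the inner function's series.
The coefficient of w^3 in the expansion is -4/3, so q′′′(0) = 3! * (-4/3) = -8.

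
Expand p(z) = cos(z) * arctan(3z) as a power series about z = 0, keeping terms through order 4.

Multiply the two series term by term and collect like powers.
[z^0] = 0;  [z^1] = 3;  [z^2] = 0;  [z^3] = -21/2;  [z^4] = 0.

-21*z^3/2 + 3*z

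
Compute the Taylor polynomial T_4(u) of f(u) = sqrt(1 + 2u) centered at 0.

f(0) = 1
f′(0) = 1
f′′(0) = -1
f′′′(0) = 3
f^(4)(0) = -15

-5*u^4/8 + u^3/2 - u^2/2 + u + 1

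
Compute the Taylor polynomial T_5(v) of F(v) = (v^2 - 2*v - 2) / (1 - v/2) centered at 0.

-v^5/16 - v^4/8 - v^3/4 - v^2/2 - 3*v - 2

Distribute the polynomial across the series and collect like powers.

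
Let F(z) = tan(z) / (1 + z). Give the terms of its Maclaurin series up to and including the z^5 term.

22*z^5/15 - 4*z^4/3 + 4*z^3/3 - z^2 + z

Write out both Maclaurin series and multiply, keeping only the needed powers.
[z^0] = 0;  [z^1] = 1;  [z^2] = -1;  [z^3] = 4/3;  [z^4] = -4/3;  [z^5] = 22/15.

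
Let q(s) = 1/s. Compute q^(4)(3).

8/81

Differentiate repeatedly and evaluate at the center.
From the series, [(s - 3)^4] q = 1/243; multiply by 4! = 24 to get 8/81.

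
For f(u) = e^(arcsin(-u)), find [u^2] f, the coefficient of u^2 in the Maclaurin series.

1/2

Substitute the inner expansion into the outer series and collect powers.
f(0) = 1
f′(0) = -1
f′′(0) = 1
So c_2 = f′′(0)/2! = 1/2.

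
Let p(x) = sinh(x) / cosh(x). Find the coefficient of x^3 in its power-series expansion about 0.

Divide the numerator series by the denominator series (power-series long division).
p(0) = 0
p′(0) = 1
p′′(0) = 0
p′′′(0) = -2
The Taylor polynomial is Σ p^(k)(0)/k! · x^k.

-1/3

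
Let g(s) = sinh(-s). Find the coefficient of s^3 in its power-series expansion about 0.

-1/6

g(0) = 0
g′(0) = -1
g′′(0) = 0
g′′′(0) = -1
So c_3 = g′′′(0)/3! = -1/6.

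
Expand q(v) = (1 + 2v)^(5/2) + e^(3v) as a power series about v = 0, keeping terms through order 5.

12*v^5/5 + 11*v^4/4 + 7*v^3 + 12*v^2 + 8*v + 2

Expand each term separately and add.
q(0) = 2
q′(0) = 8
q′′(0) = 24
q′′′(0) = 42
q^(4)(0) = 66
q^(5)(0) = 288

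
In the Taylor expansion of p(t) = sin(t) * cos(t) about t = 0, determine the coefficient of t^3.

Take the Cauchy product of the two expansions.
p(0) = 0
p′(0) = 1
p′′(0) = 0
p′′′(0) = -4
The Taylor polynomial is Σ p^(k)(0)/k! · t^k.

-2/3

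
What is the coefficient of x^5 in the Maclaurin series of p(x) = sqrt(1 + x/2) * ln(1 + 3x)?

442509/10240

Take the Cauchy product of the two expansions.
p(0) = 0
p′(0) = 3
p′′(0) = -15/2
p′′′(0) = 747/16
p^(4)(0) = -6849/16
p^(5)(0) = 1327527/256
So c_5 = p^(5)(0)/5! = 442509/10240.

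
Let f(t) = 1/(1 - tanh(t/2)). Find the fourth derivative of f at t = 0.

1/2

Plug the Maclaurin series of the inner function into that of the outer and collect terms.
The coefficient of t^4 in the expansion is 1/48, so f^(4)(0) = 4! * (1/48) = 1/2.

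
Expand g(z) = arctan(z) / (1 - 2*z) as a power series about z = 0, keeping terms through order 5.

223*z^5/15 + 22*z^4/3 + 11*z^3/3 + 2*z^2 + z

Use 1/(1 - r) = Σ r^k on the denominator, then take the Cauchy product.
g(0) = 0
g′(0) = 1
g′′(0) = 4
g′′′(0) = 22
g^(4)(0) = 176
g^(5)(0) = 1784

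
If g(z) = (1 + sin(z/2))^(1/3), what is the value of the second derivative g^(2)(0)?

-1/18

Substitute the inner expansion into the outer series and collect powers.
The coefficient of z^2 in the expansion is -1/36, so g′′(0) = 2! * (-1/36) = -1/18.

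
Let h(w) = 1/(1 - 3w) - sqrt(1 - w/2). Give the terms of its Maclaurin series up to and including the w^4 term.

165893*w^4/2048 + 3457*w^3/128 + 289*w^2/32 + 13*w/4

Combine the two series term by term.
[w^0] = 0;  [w^1] = 13/4;  [w^2] = 289/32;  [w^3] = 3457/128;  [w^4] = 165893/2048.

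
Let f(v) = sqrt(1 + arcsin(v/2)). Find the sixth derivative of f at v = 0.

Plug the Maclaurin series of the inner function into that of the outer and collect terms.
From the series, [v^6] f = -3169/2949120; multiply by 6! = 720 to get -7*2^(419/781)*3^(714/781)*5^(651/781)*7^(199/781)/225.

-7*2^(419/781)*3^(714/781)*5^(651/781)*7^(199/781)/225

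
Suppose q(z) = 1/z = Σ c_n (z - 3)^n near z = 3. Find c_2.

1/27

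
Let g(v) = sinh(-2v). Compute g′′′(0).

The coefficient of v^3 in the expansion is -4/3, so g′′′(0) = 3! * (-4/3) = -8.

-8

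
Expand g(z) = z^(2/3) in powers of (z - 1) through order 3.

4*(z - 1)^3/81 - (z - 1)^2/9 + 2*(z - 1)/3 + 1

g(1) = 1
g′(1) = 2/3
g′′(1) = -2/9
g′′′(1) = 8/27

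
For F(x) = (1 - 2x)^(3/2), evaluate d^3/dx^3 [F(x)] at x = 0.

3

Apply the Taylor formula c_k = f^(k)(a)/k!.
From the series, [x^3] F = 1/2; multiply by 3! = 6 to get 3.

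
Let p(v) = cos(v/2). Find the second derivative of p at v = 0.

The coefficient of v^2 in the expansion is -1/8, so p′′(0) = 2! * (-1/8) = -1/4.

-1/4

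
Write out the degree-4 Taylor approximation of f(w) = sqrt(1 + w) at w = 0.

-5*w^4/128 + w^3/16 - w^2/8 + w/2 + 1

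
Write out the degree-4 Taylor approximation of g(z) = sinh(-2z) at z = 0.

Compute the successive derivatives at the expansion point and divide by k!.
[z^0] = 0;  [z^1] = -2;  [z^2] = 0;  [z^3] = -4/3;  [z^4] = 0.

-4*z^3/3 - 2*z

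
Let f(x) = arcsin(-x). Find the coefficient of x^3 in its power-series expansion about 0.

-1/6

f(0) = 0
f′(0) = -1
f′′(0) = 0
f′′′(0) = -1
The Taylor polynomial is Σ f^(k)(0)/k! · x^k.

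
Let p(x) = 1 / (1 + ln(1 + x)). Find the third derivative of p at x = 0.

-14

Write 1/(1+u) = 1 - u + u^2 - u^3 + ... and substitute the series for u.
The coefficient of x^3 in the expansion is -7/3, so p′′′(0) = 3! * (-7/3) = -14.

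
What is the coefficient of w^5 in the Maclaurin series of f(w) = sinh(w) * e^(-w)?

Multiply the two series term by term and collect like powers.
f(0) = 0
f′(0) = 1
f′′(0) = -2
f′′′(0) = 4
f^(4)(0) = -8
f^(5)(0) = 16
So c_5 = f^(5)(0)/5! = 2/15.

2/15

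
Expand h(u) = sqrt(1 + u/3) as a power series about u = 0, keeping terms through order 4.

h(0) = 1
h′(0) = 1/6
h′′(0) = -1/36
h′′′(0) = 1/72
h^(4)(0) = -5/432
The Taylor polynomial is Σ h^(k)(0)/k! · u^k.

-5*u^4/10368 + u^3/432 - u^2/72 + u/6 + 1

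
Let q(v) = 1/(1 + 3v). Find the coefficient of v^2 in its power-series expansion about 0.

Use the known series and substitute for the argument.
q(0) = 1
q′(0) = -3
q′′(0) = 18

9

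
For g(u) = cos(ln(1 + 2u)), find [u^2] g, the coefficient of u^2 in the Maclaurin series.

Substitute the inner expansion into the outer series and collect powers.
g(0) = 1
g′(0) = 0
g′′(0) = -4
Dividing each by k! gives the coefficients c_0, ..., c_2.

-2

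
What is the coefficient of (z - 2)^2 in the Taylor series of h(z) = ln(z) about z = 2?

-1/8

c_2 = h′′(2)/2! = -1/8.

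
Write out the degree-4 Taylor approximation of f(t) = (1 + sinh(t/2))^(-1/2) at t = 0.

51*t^4/2048 - 19*t^3/384 + 3*t^2/32 - t/4 + 1

Substitute the inner expansion into the outer series and collect powers.
[t^0] = 1;  [t^1] = -1/4;  [t^2] = 3/32;  [t^3] = -19/384;  [t^4] = 51/2048.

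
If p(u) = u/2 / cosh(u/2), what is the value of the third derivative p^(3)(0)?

Invert the denominator's series and multiply.
The coefficient of u^3 in the expansion is -1/16, so p′′′(0) = 3! * (-1/16) = -3/8.

-3/8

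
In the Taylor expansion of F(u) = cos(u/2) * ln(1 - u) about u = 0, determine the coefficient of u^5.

-103/640

Write out both Maclaurin series and multiply, keeping only the needed powers.
F(0) = 0
F′(0) = -1
F′′(0) = -1
F′′′(0) = -5/4
F^(4)(0) = -9/2
F^(5)(0) = -309/16
The Taylor polynomial is Σ F^(k)(0)/k! · u^k.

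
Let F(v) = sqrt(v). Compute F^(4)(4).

The coefficient of (v - 4)^4 in the expansion is -5/16384, so F^(4)(4) = 4! * (-5/16384) = -15/2048.

-15/2048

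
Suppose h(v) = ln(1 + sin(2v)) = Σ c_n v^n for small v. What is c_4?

Substitute the inner expansion into the outer series and collect powers.
h(0) = 0
h′(0) = 2
h′′(0) = -4
h′′′(0) = 8
h^(4)(0) = -32

-4/3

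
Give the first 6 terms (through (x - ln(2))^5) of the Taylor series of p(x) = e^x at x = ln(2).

(x - ln(2))^5/60 + (x - ln(2))^4/12 + (x - ln(2))^3/3 + (x - ln(2))^2 + 2*(x - ln(2)) + 2

p(ln(2)) = 2
p′(ln(2)) = 2
p′′(ln(2)) = 2
p′′′(ln(2)) = 2
p^(4)(ln(2)) = 2
p^(5)(ln(2)) = 2
The Taylor polynomial is Σ p^(k)(ln(2))/k! · (x - ln(2))^k.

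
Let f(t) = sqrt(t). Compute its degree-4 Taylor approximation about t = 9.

-5*(t - 9)^4/279936 + (t - 9)^3/3888 - (t - 9)^2/216 + (t - 9)/6 + 3

f(9) = 3
f′(9) = 1/6
f′′(9) = -1/108
f′′′(9) = 1/648
f^(4)(9) = -5/11664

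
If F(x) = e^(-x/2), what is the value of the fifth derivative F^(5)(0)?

The coefficient of x^5 in the expansion is -1/3840, so F^(5)(0) = 5! * (-1/3840) = -1/32.

-1/32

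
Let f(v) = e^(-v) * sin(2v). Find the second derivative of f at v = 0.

-4

Multiply the two series term by term and collect like powers.
From the series, [v^2] f = -2; multiply by 2! = 2 to get -4.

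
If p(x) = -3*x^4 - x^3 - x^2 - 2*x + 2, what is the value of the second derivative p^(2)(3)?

-344

Use the known series and substitute for the argument.
The coefficient of (x - 3)^2 in the expansion is -172, so p′′(3) = 2! * (-172) = -344.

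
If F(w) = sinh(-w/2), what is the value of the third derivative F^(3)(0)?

-1/8

From the series, [w^3] F = -1/48; multiply by 3! = 6 to get -1/8.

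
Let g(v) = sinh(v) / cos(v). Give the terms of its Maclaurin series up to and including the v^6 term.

Divide the numerator series by the denominator series (power-series long division).

3*v^5/10 + 2*v^3/3 + v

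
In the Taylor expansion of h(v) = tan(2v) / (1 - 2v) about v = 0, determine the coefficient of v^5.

Write out both Maclaurin series and multiply, keeping only the needed powers.

704/15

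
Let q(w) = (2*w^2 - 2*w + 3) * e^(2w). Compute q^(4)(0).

Shift and add copies of the series according to the polynomial's terms.
The coefficient of w^4 in the expansion is 10/3, so q^(4)(0) = 4! * (10/3) = 80.

80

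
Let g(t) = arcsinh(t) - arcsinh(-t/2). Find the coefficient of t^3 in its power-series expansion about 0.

-3/16

Add the two expansions coefficient-wise.
g(0) = 0
g′(0) = 3/2
g′′(0) = 0
g′′′(0) = -9/8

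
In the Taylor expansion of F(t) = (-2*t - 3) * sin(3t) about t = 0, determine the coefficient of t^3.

Shift and add copies of the series according to the polynomial's terms.
F(0) = 0
F′(0) = -9
F′′(0) = -12
F′′′(0) = 81
So c_3 = F′′′(0)/3! = 27/2.

27/2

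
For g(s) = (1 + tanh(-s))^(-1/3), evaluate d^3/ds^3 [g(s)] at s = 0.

10/27

Let u equal the inner series; expand the outer function in u and truncate.
The coefficient of s^3 in the expansion is 5/81, so g′′′(0) = 3! * (5/81) = 10/27.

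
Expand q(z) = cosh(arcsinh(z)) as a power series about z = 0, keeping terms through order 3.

Substitute the inner expansion into the outer series and collect powers.
q(0) = 1
q′(0) = 0
q′′(0) = 1
q′′′(0) = 0
Dividing each by k! gives the coefficients c_0, ..., c_3.

z^2/2 + 1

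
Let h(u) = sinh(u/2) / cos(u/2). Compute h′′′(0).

Divide the numerator series by the denominator series (power-series long division).
From the series, [u^3] h = 1/12; multiply by 3! = 6 to get 1/2.

1/2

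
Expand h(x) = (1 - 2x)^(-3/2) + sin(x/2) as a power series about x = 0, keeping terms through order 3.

839*x^3/48 + 15*x^2/2 + 7*x/2 + 1

Combine the two series term by term.
[x^0] = 1;  [x^1] = 7/2;  [x^2] = 15/2;  [x^3] = 839/48.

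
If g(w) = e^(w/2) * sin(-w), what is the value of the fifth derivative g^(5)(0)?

Multiply the two series term by term and collect like powers.
From the series, [w^5] g = 19/1920; multiply by 5! = 120 to get 19/16.

19/16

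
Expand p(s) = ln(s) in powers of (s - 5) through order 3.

(s - 5)^3/375 - (s - 5)^2/50 + (s - 5)/5 + ln(5)

p(5) = ln(5)
p′(5) = 1/5
p′′(5) = -1/25
p′′′(5) = 2/125
Then c_k = p^(k)(5)/k! gives each Taylor coefficient.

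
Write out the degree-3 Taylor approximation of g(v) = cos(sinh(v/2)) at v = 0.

1 - v^2/8

Plug the Maclaurin series of the inner function into that of the outer and collect terms.
g(0) = 1
g′(0) = 0
g′′(0) = -1/4
g′′′(0) = 0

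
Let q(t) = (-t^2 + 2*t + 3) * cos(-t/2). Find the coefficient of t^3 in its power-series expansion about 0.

-1/4

Shift and add copies of the series according to the polynomial's terms.
q(0) = 3
q′(0) = 2
q′′(0) = -11/4
q′′′(0) = -3/2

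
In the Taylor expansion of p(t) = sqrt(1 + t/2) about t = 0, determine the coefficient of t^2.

-1/32

[t^0] = 1;  [t^1] = 1/4;  [t^2] = -1/32.
So c_2 = p′′(0)/2! = -1/32.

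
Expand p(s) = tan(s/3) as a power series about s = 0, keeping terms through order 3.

s^3/81 + s/3

[s^0] = 0;  [s^1] = 1/3;  [s^2] = 0;  [s^3] = 1/81.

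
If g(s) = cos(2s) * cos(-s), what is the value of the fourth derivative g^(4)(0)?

41

Write out both Maclaurin series and multiply, keeping only the needed powers.
The coefficient of s^4 in the expansion is 41/24, so g^(4)(0) = 4! * (41/24) = 41.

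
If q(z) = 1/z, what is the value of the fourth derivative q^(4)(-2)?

-3/4

The coefficient of (z + 2)^4 in the expansion is -1/32, so q^(4)(-2) = 4! * (-1/32) = -3/4.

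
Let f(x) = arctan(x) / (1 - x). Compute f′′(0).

Use 1/(1 - r) = Σ r^k on the denominator, then take the Cauchy product.
From the series, [x^2] f = 1; multiply by 2! = 2 to get 2.

2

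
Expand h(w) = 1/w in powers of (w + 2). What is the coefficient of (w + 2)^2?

-1/8

h(-2) = -1/2
h′(-2) = -1/4
h′′(-2) = -1/4
The Taylor polynomial is Σ h^(k)(-2)/k! · (w + 2)^k.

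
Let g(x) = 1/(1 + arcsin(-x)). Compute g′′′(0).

Plug the Maclaurin series of the inner function into that of the outer and collect terms.
The coefficient of x^3 in the expansion is 7/6, so g′′′(0) = 3! * (7/6) = 7.

7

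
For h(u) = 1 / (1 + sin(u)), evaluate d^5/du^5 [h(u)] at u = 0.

Write 1/(1+u) = 1 - u + u^2 - u^3 + ... and substitute the series for u.
From the series, [u^5] h = -61/120; multiply by 5! = 120 to get -61.

-61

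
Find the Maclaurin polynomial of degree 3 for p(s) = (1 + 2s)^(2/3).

32*s^3/81 - 4*s^2/9 + 4*s/3 + 1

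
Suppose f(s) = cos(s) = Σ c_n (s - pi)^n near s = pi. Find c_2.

1/2

Differentiate repeatedly and evaluate at the center.
f(pi) = -1
f′(pi) = 0
f′′(pi) = 1
So c_2 = f′′(pi)/2! = 1/2.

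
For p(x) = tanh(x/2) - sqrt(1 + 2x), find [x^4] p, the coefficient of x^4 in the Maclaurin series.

5/8

Expand each term separately and add.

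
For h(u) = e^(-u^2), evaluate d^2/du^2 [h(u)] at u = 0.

-2

The coefficient of u^2 in the expansion is -1, so h′′(0) = 2! * (-1) = -2.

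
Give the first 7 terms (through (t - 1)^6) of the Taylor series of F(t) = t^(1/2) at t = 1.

-21*(t - 1)^6/1024 + 7*(t - 1)^5/256 - 5*(t - 1)^4/128 + (t - 1)^3/16 - (t - 1)^2/8 + (t - 1)/2 + 1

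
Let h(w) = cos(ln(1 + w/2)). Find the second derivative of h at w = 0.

-1/4

Compose series: expand the inner function first, then feed it into the outer expansion.
From the series, [w^2] h = -1/8; multiply by 2! = 2 to get -1/4.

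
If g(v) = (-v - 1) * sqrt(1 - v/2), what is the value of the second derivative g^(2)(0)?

Shift and add copies of the series according to the polynomial's terms.
From the series, [v^2] g = 9/32; multiply by 2! = 2 to get 9/16.

9/16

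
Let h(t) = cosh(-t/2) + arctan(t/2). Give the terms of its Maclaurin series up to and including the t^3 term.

-t^3/24 + t^2/8 + t/2 + 1

Add the two expansions coefficient-wise.
h(0) = 1
h′(0) = 1/2
h′′(0) = 1/4
h′′′(0) = -1/4
The Taylor polynomial is Σ h^(k)(0)/k! · t^k.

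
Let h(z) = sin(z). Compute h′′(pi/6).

Use the known series and substitute for the argument.
From the series, [(z - pi/6)^2] h = -1/4; multiply by 2! = 2 to get -1/2.

-1/2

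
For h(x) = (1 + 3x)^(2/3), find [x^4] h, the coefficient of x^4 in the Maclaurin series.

-7/3

h(0) = 1
h′(0) = 2
h′′(0) = -2
h′′′(0) = 8
h^(4)(0) = -56
The Taylor polynomial is Σ h^(k)(0)/k! · x^k.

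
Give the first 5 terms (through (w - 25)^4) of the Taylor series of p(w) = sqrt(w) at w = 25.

-(w - 25)^4/2000000 + (w - 25)^3/50000 - (w - 25)^2/1000 + (w - 25)/10 + 5

Apply the Taylor formula c_k = f^(k)(a)/k!.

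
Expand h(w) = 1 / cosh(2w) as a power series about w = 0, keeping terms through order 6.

Invert the denominator's series and multiply.
h(0) = 1
h′(0) = 0
h′′(0) = -4
h′′′(0) = 0
h^(4)(0) = 80
h^(5)(0) = 0
h^(6)(0) = -3904
Dividing each by k! gives the coefficients c_0, ..., c_6.

-244*w^6/45 + 10*w^4/3 - 2*w^2 + 1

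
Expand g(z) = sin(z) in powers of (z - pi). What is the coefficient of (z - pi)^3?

Compute the successive derivatives at the expansion point and divide by k!.
g(pi) = 0
g′(pi) = -1
g′′(pi) = 0
g′′′(pi) = 1
So c_3 = g′′′(pi)/3! = 1/6.

1/6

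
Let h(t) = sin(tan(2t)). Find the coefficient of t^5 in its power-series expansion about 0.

Substitute the inner expansion into the outer series and collect powers.
So c_5 = h^(5)(0)/5! = -4/5.

-4/5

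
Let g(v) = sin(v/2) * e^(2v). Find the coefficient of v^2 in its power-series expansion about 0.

Expand each factor separately, then convolve coefficients.
[v^0] = 0;  [v^1] = 1/2;  [v^2] = 1.
So c_2 = g′′(0)/2! = 1.

1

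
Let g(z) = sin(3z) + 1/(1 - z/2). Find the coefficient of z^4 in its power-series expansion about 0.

Add the two expansions coefficient-wise.

1/16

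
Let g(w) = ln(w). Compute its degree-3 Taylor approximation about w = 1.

g(1) = 0
g′(1) = 1
g′′(1) = -1
g′′′(1) = 2
Then c_k = g^(k)(1)/k! gives each Taylor coefficient.

(w - 1)^3/3 - (w - 1)^2/2 + (w - 1)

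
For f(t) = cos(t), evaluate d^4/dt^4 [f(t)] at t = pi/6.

The coefficient of (t - pi/6)^4 in the expansion is sqrt(3)/48, so f^(4)(pi/6) = 4! * (sqrt(3)/48) = sqrt(3)/2.

sqrt(3)/2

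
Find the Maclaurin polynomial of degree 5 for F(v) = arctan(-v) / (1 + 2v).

Multiply the two series term by term and collect like powers.
F(0) = 0
F′(0) = -1
F′′(0) = 4
F′′′(0) = -22
F^(4)(0) = 176
F^(5)(0) = -1784
Then c_k = F^(k)(0)/k! gives each Taylor coefficient.

-223*v^5/15 + 22*v^4/3 - 11*v^3/3 + 2*v^2 - v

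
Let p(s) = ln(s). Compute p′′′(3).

2/27

Use the known series and substitute for the argument.
The coefficient of (s - 3)^3 in the expansion is 1/81, so p′′′(3) = 3! * (1/81) = 2/27.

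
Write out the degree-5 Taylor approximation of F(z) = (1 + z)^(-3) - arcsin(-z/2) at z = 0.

Add the two expansions coefficient-wise.
F(0) = 1
F′(0) = -5/2
F′′(0) = 12
F′′′(0) = -479/8
F^(4)(0) = 360
F^(5)(0) = -80631/32

-26877*z^5/1280 + 15*z^4 - 479*z^3/48 + 6*z^2 - 5*z/2 + 1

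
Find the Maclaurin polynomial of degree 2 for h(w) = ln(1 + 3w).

-9*w^2/2 + 3*w

Differentiate repeatedly and evaluate at the center.
h(0) = 0
h′(0) = 3
h′′(0) = -9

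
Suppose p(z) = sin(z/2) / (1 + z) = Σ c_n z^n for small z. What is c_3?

23/48

Take the Cauchy product of the two expansions.
p(0) = 0
p′(0) = 1/2
p′′(0) = -1
p′′′(0) = 23/8
So c_3 = p′′′(0)/3! = 23/48.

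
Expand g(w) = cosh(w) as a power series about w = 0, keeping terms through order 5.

g(0) = 1
g′(0) = 0
g′′(0) = 1
g′′′(0) = 0
g^(4)(0) = 1
g^(5)(0) = 0
Dividing each by k! gives the coefficients c_0, ..., c_5.

w^4/24 + w^2/2 + 1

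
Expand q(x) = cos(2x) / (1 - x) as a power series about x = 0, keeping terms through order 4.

Write out both Maclaurin series and multiply, keeping only the needed powers.
q(0) = 1
q′(0) = 1
q′′(0) = -2
q′′′(0) = -6
q^(4)(0) = -8
The Taylor polynomial is Σ q^(k)(0)/k! · x^k.

-x^4/3 - x^3 - x^2 + x + 1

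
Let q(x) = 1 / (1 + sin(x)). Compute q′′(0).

2

Use the geometric series for the reciprocal, then substitute.
The coefficient of x^2 in the expansion is 1, so q′′(0) = 2! * (1) = 2.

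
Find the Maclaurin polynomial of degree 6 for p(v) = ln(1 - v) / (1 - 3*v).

-17731*v^6/60 - 1969*v^5/20 - 131*v^4/4 - 65*v^3/6 - 7*v^2/2 - v

Use 1/(1 - r) = Σ r^k on the denominator, then take the Cauchy product.
[v^0] = 0;  [v^1] = -1;  [v^2] = -7/2;  [v^3] = -65/6;  [v^4] = -131/4;  [v^5] = -1969/20;  [v^6] = -17731/60.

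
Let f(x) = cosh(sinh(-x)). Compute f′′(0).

Compose series: expand the inner function first, then feed it into the outer expansion.
The coefficient of x^2 in the expansion is 1/2, so f′′(0) = 2! * (1/2) = 1.

1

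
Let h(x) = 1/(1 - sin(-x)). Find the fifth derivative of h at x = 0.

-61

Plug the Maclaurin series of the inner function into that of the outer and collect terms.
From the series, [x^5] h = -61/120; multiply by 5! = 120 to get -61.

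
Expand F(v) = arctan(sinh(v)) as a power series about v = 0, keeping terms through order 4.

-v^3/6 + v

Plug the Maclaurin series of the inner function into that of the outer and collect terms.
F(0) = 0
F′(0) = 1
F′′(0) = 0
F′′′(0) = -1
F^(4)(0) = 0
Dividing each by k! gives the coefficients c_0, ..., c_4.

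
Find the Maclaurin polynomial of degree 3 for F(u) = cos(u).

1 - u^2/2

F(0) = 1
F′(0) = 0
F′′(0) = -1
F′′′(0) = 0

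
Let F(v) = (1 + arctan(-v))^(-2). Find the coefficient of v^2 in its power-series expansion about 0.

3

Substitute the inner expansion into the outer series and collect powers.
F(0) = 1
F′(0) = 2
F′′(0) = 6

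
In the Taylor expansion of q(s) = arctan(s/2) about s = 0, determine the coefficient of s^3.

Use the known series and substitute for the argument.
So c_3 = q′′′(0)/3! = -1/24.

-1/24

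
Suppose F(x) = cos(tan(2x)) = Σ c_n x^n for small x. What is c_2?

Plug the Maclaurin series of the inner function into that of the outer and collect terms.
F(0) = 1
F′(0) = 0
F′′(0) = -4
So c_2 = F′′(0)/2! = -2.

-2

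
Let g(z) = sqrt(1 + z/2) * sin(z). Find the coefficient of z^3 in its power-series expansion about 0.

-19/96

Write out both Maclaurin series and multiply, keeping only the needed powers.
g(0) = 0
g′(0) = 1
g′′(0) = 1/2
g′′′(0) = -19/16
So c_3 = g′′′(0)/3! = -19/96.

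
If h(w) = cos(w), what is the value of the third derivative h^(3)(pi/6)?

1/2

From the series, [(w - pi/6)^3] h = 1/12; multiply by 3! = 6 to get 1/2.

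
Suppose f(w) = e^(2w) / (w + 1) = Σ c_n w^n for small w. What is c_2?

Use 1/(1 - r) = Σ r^k on the denominator, then take the Cauchy product.
f(0) = 1
f′(0) = 1
f′′(0) = 2
So c_2 = f′′(0)/2! = 1.

1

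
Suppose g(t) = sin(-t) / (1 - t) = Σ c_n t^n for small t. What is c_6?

-101/120

Use 1/(1 - r) = Σ r^k on the denominator, then take the Cauchy product.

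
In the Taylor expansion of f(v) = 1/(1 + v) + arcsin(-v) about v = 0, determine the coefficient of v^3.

-7/6

Add the two expansions coefficient-wise.
[v^0] = 1;  [v^1] = -2;  [v^2] = 1;  [v^3] = -7/6.
So c_3 = f′′′(0)/3! = -7/6.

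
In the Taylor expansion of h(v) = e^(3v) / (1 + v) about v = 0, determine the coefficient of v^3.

2

Multiply the two series term by term and collect like powers.
h(0) = 1
h′(0) = 2
h′′(0) = 5
h′′′(0) = 12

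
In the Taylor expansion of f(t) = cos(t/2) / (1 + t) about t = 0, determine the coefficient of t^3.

Expand each factor separately, then convolve coefficients.

-7/8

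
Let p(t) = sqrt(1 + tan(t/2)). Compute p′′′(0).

Compose series: expand the inner function first, then feed it into the outer expansion.
The coefficient of t^3 in the expansion is 11/384, so p′′′(0) = 3! * (11/384) = 11/64.

11/64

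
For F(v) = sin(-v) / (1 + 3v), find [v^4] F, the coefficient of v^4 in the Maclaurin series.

53/2

Take the Cauchy product of the two expansions.
F(0) = 0
F′(0) = -1
F′′(0) = 6
F′′′(0) = -53
F^(4)(0) = 636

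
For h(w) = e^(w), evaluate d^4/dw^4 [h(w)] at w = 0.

From the series, [w^4] h = 1/24; multiply by 4! = 24 to get 1.

1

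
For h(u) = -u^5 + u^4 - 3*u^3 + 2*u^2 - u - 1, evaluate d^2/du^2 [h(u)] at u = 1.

From the series, [(u - 1)^2] h = -11; multiply by 2! = 2 to get -22.

-22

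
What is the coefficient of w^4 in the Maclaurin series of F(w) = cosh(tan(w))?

Plug the Maclaurin series of the inner function into that of the outer and collect terms.
F(0) = 1
F′(0) = 0
F′′(0) = 1
F′′′(0) = 0
F^(4)(0) = 9
So c_4 = F^(4)(0)/4! = 3/8.

3/8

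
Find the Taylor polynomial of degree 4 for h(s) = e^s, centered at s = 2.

h(2) = e^(2)
h′(2) = e^(2)
h′′(2) = e^(2)
h′′′(2) = e^(2)
h^(4)(2) = e^(2)
The Taylor polynomial is Σ h^(k)(2)/k! · (s - 2)^k.

(s - 2)^4*e^(2)/24 + (s - 2)^3*e^(2)/6 + (s - 2)^2*e^(2)/2 + (s - 2)*e^(2) + e^(2)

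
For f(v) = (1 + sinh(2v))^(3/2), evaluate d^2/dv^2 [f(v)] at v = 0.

3

Substitute the inner expansion into the outer series and collect powers.
The coefficient of v^2 in the expansion is 3/2, so f′′(0) = 2! * (3/2) = 3.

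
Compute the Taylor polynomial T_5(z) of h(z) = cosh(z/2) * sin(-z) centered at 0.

Take the Cauchy product of the two expansions.
h(0) = 0
h′(0) = -1
h′′(0) = 0
h′′′(0) = 1/4
h^(4)(0) = 0
h^(5)(0) = 19/16

19*z^5/1920 + z^3/24 - z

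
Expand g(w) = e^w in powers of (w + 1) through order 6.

Use the known series and substitute for the argument.
[(w + 1)^0] = e^(-1);  [(w + 1)^1] = e^(-1);  [(w + 1)^2] = e^(-1)/2;  [(w + 1)^3] = e^(-1)/6;  [(w + 1)^4] = e^(-1)/24;  [(w + 1)^5] = e^(-1)/120;  [(w + 1)^6] = e^(-1)/720.

(w + 1)^6*e^(-1)/720 + (w + 1)^5*e^(-1)/120 + (w + 1)^4*e^(-1)/24 + (w + 1)^3*e^(-1)/6 + (w + 1)^2*e^(-1)/2 + (w + 1)*e^(-1) + e^(-1)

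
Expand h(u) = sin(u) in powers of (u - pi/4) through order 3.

h(pi/4) = sqrt(2)/2
h′(pi/4) = sqrt(2)/2
h′′(pi/4) = -sqrt(2)/2
h′′′(pi/4) = -sqrt(2)/2
The Taylor polynomial is Σ h^(k)(pi/4)/k! · (u - pi/4)^k.

-sqrt(2)*(u - pi/4)^3/12 - sqrt(2)*(u - pi/4)^2/4 + sqrt(2)*(u - pi/4)/2 + sqrt(2)/2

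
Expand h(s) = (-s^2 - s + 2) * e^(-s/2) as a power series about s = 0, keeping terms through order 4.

Multiply each power in the prefactor through the base expansion.
[s^0] = 2;  [s^1] = -2;  [s^2] = -1/4;  [s^3] = 1/3;  [s^4] = -19/192.

-19*s^4/192 + s^3/3 - s^2/4 - 2*s + 2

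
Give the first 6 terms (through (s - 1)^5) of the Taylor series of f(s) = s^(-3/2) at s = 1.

-693*(s - 1)^5/256 + 315*(s - 1)^4/128 - 35*(s - 1)^3/16 + 15*(s - 1)^2/8 - 3*(s - 1)/2 + 1

Differentiate repeatedly and evaluate at the center.
[(s - 1)^0] = 1;  [(s - 1)^1] = -3/2;  [(s - 1)^2] = 15/8;  [(s - 1)^3] = -35/16;  [(s - 1)^4] = 315/128;  [(s - 1)^5] = -693/256.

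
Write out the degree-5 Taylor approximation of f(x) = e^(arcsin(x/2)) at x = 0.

x^5/192 + 5*x^4/384 + x^3/24 + x^2/8 + x/2 + 1

Plug the Maclaurin series of the inner function into that of the outer and collect terms.
[x^0] = 1;  [x^1] = 1/2;  [x^2] = 1/8;  [x^3] = 1/24;  [x^4] = 5/384;  [x^5] = 1/192.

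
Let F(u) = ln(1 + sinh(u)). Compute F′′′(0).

3

Substitute the inner expansion into the outer series and collect powers.
From the series, [u^3] F = 1/2; multiply by 3! = 6 to get 3.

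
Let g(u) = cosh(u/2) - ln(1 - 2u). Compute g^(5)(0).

768

Combine the two series term by term.
The coefficient of u^5 in the expansion is 32/5, so g^(5)(0) = 5! * (32/5) = 768.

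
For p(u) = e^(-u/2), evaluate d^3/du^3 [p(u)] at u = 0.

-1/8

Compute the successive derivatives at the expansion point and divide by k!.
The coefficient of u^3 in the expansion is -1/48, so p′′′(0) = 3! * (-1/48) = -1/8.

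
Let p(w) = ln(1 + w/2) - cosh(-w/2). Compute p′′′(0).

1/4

Expand each term separately and add.
The coefficient of w^3 in the expansion is 1/24, so p′′′(0) = 3! * (1/24) = 1/4.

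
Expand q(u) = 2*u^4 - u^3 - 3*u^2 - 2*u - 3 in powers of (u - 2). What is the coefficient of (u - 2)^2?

39

q(2) = 5
q′(2) = 38
q′′(2) = 78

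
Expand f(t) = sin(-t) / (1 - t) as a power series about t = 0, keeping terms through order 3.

Expand 1/(denominator) as a geometric series and multiply by the numerator's series.
[t^0] = 0;  [t^1] = -1;  [t^2] = -1;  [t^3] = -5/6.

-5*t^3/6 - t^2 - t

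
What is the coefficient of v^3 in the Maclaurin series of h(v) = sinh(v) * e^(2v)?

Take the Cauchy product of the two expansions.
h(0) = 0
h′(0) = 1
h′′(0) = 4
h′′′(0) = 13

13/6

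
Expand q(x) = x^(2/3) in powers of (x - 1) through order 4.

Apply the Taylor formula c_k = f^(k)(a)/k!.
q(1) = 1
q′(1) = 2/3
q′′(1) = -2/9
q′′′(1) = 8/27
q^(4)(1) = -56/81
Then c_k = q^(k)(1)/k! gives each Taylor coefficient.

-7*(x - 1)^4/243 + 4*(x - 1)^3/81 - (x - 1)^2/9 + 2*(x - 1)/3 + 1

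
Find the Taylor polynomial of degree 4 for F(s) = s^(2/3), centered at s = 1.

Use the known series and substitute for the argument.
F(1) = 1
F′(1) = 2/3
F′′(1) = -2/9
F′′′(1) = 8/27
F^(4)(1) = -56/81
Dividing each by k! gives the coefficients c_0, ..., c_4.

-7*(s - 1)^4/243 + 4*(s - 1)^3/81 - (s - 1)^2/9 + 2*(s - 1)/3 + 1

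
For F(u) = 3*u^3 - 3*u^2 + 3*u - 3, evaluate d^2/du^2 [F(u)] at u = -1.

The coefficient of (u + 1)^2 in the expansion is -12, so F′′(-1) = 2! * (-12) = -24.

-24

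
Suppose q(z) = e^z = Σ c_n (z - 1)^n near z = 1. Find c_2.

q(1) = e
q′(1) = e
q′′(1) = e
So c_2 = q′′(1)/2! = e/2.

e/2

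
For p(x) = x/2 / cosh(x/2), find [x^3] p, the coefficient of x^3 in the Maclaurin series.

Invert the denominator's series and multiply.
[x^0] = 0;  [x^1] = 1/2;  [x^2] = 0;  [x^3] = -1/16.

-1/16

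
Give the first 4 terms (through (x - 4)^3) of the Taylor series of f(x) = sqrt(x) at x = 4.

(x - 4)^3/512 - (x - 4)^2/64 + (x - 4)/4 + 2

f(4) = 2
f′(4) = 1/4
f′′(4) = -1/32
f′′′(4) = 3/256
The Taylor polynomial is Σ f^(k)(4)/k! · (x - 4)^k.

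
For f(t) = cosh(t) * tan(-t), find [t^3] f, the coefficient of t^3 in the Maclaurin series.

Take the Cauchy product of the two expansions.
f(0) = 0
f′(0) = -1
f′′(0) = 0
f′′′(0) = -5

-5/6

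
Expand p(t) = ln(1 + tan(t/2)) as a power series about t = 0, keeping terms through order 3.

Compose series: expand the inner function first, then feed it into the outer expansion.

t^3/12 - t^2/8 + t/2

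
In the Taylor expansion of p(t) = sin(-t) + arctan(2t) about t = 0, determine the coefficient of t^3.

-5/2

Add the two expansions coefficient-wise.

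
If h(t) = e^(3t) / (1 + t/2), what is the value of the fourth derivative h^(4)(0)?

93/2

Take the Cauchy product of the two expansions.
The coefficient of t^4 in the expansion is 31/16, so h^(4)(0) = 4! * (31/16) = 93/2.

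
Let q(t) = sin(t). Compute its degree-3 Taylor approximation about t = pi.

(t - pi)^3/6 - (t - pi)

[(t - pi)^0] = 0;  [(t - pi)^1] = -1;  [(t - pi)^2] = 0;  [(t - pi)^3] = 1/6.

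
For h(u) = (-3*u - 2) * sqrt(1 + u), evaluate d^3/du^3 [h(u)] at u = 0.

3/2

Distribute the polynomial across the series and collect like powers.
The coefficient of u^3 in the expansion is 1/4, so h′′′(0) = 3! * (1/4) = 3/2.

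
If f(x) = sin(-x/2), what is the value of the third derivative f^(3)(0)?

1/8

Differentiate repeatedly and evaluate at the center.
The coefficient of x^3 in the expansion is 1/48, so f′′′(0) = 3! * (1/48) = 1/8.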